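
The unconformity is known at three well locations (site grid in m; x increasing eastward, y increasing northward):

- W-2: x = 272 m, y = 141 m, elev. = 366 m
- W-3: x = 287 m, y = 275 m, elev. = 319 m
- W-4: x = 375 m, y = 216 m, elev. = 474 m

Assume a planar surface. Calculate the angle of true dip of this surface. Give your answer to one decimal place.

56.5°

Two edge vectors: W-2→W-3 = (15, 134, -47), W-2→W-4 = (103, 75, 108).
Normal n = (W-2→W-3) × (W-2→W-4) = (17997, -6461, -12677).
So ∂z/∂x = −n_x/n_z = 1.41966 and ∂z/∂y = −n_y/n_z = −0.50966.
Gradient magnitude |∇z| = √(a² + b²) = √(2.01543 + 0.25976) = 1.50837.
True dip = arctan(1.50837) = 56.5°, dipping toward WNW (azimuth ≈ 290°).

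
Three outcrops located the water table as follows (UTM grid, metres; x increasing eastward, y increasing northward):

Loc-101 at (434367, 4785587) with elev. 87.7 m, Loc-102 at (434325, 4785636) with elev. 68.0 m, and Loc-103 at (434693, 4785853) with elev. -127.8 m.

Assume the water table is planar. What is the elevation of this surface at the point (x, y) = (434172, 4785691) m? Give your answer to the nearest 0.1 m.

Let the plane be z = a·x + b·y + c.
Loc-102−Loc-101: −42a + 49b = −19.7;  Loc-103−Loc-101: 326a + 266b = −215.5.
Solving gives a = −0.195951521, b = −0.569999263.
Then c = 87.7 − a·434367 − b·4785587 = 2812983.64.
At (434172, 4785691): z = −85076.7 − 2727840.3 + 2812983.64 = 66.6 m.

66.6 m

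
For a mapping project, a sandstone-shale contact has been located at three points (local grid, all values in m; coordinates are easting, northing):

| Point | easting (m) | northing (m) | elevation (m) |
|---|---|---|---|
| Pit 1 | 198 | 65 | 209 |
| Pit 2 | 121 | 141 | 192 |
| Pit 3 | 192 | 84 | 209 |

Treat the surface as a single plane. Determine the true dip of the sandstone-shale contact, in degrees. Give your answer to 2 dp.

18.59°

Let the plane be z = a·easting + b·northing + c.
Pit 2−Pit 1: −77a + 76b = −17;  Pit 3−Pit 1: −6a + 19b = 0.
Solving gives a = 0.32075, b = 0.10129.
Gradient magnitude |∇z| = √(a² + b²) = √(0.10288 + 0.01026) = 0.33637.
True dip = arctan(0.33637) = 18.59°, dipping toward WSW (azimuth ≈ 252°).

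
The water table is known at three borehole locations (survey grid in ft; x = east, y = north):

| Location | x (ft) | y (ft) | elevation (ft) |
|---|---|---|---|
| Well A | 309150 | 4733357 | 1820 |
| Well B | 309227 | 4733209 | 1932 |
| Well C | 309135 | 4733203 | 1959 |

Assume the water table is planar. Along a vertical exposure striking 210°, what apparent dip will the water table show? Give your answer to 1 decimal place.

41.3°

Let the plane be z = a·x + b·y + c.
Well B−Well A: 77a − 148b = 112;  Well C−Well A: −15a − 154b = 139.
Solving gives a = −0.23611, b = −0.87960.
Unit vector along 210° is (sin 210°, cos 210°) = (-0.5000, -0.8660).
Slope in that direction = a·(-0.5000) + b·(-0.8660) = 0.87981.
Apparent dip = arctan|0.87981| = 41.3° (true dip is 42.3°, so apparent ≤ true as expected).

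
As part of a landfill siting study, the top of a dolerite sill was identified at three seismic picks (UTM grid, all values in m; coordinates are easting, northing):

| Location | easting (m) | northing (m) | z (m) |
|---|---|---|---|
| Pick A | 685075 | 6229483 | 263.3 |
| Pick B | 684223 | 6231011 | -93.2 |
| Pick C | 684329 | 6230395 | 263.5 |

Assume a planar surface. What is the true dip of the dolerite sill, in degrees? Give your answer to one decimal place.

Let the plane be z = a·easting + b·northing + c.
Pick B−Pick A: −852a + 1528b = −356.5;  Pick C−Pick A: −746a + 912b = 0.2.
Solving gives a = −0.89685, b = −0.73339.
Gradient magnitude |∇z| = √(a² + b²) = √(0.80434 + 0.53786) = 1.15853.
True dip = arctan(1.15853) = 49.2°, dipping toward NE (azimuth ≈ 051°).

49.2°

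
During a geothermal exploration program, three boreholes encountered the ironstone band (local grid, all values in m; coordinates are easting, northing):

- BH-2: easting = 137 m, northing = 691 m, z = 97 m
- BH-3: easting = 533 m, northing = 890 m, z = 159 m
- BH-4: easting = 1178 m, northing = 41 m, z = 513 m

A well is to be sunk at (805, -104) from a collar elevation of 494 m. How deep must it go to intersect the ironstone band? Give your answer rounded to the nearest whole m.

Two edge vectors: BH-2→BH-3 = (396, 199, 62), BH-2→BH-4 = (1041, -650, 416).
Normal n = (BH-2→BH-3) × (BH-2→BH-4) = (123084, -100194, -464559).
So ∂z/∂easting = −n_x/n_z = 0.26495 and ∂z/∂northing = −n_y/n_z = −0.21568.
Intercept c from BH-2: 97 − 36.30 + 149.03 = 209.73.
At (805, -104): z_contact = 213.3 + 22.4 + 209.73 = 445.4 m.
Depth below ground = 494 − 445.4 = 49 m.

49 m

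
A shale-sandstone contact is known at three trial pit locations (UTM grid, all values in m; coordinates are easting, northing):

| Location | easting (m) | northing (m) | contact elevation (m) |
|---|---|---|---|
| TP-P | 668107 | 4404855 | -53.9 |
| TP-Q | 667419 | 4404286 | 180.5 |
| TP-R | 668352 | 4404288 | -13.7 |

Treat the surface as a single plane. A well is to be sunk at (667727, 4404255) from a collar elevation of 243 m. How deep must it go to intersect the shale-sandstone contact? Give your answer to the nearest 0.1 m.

121.5 m

Let the plane be z = a·easting + b·northing + c.
TP-Q−TP-P: −688a − 569b = 234.4;  TP-R−TP-P: 245a − 567b = 40.2.
Solving gives a = −0.207801307, b = −0.160690159.
Then c = -53.9 − a·668107 − b·4404855 = 846596.46.
At (667727, 4404255): z_contact = −138754.54 − 707720.44 + 846596.46 = 121.48 m.
Depth below ground = 243 − 121.48 = 121.5 m.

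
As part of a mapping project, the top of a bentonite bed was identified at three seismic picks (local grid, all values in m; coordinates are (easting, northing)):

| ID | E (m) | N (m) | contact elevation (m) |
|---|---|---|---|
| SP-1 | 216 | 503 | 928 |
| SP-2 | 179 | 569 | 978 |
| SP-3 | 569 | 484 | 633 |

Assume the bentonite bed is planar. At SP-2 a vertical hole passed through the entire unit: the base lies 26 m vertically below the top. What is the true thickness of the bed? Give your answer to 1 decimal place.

19.6 m

Two edge vectors: SP-1→SP-2 = (-37, 66, 50), SP-1→SP-3 = (353, -19, -295).
Normal n = (SP-1→SP-2) × (SP-1→SP-3) = (-18520, 6735, -22595).
So ∂z/∂E = −n_x/n_z = −0.81965 and ∂z/∂N = −n_y/n_z = 0.29807.
|∇z| = √(a²+b²) = 0.87217, so dip δ = arctan(0.87217) = 41.09°.
True thickness = vertical thickness × cos δ = 26 × cos 41.09° = 19.6 m.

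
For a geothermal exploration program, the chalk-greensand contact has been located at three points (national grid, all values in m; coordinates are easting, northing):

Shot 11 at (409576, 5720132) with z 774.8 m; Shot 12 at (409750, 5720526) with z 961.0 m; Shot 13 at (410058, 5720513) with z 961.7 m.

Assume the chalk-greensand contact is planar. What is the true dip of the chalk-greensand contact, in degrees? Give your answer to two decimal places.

Two edge vectors: Shot 11→Shot 12 = (174, 394, 186.2), Shot 11→Shot 13 = (482, 381, 186.9).
Normal n = (Shot 11→Shot 12) × (Shot 11→Shot 13) = (2696.4, 57227.8, -123614).
So ∂z/∂easting = −n_x/n_z = 0.02181 and ∂z/∂northing = −n_y/n_z = 0.46296.
Gradient magnitude |∇z| = √(a² + b²) = √(0.00048 + 0.21433) = 0.46347.
True dip = arctan(0.46347) = 24.87°, dipping toward S (azimuth ≈ 183°).

24.87°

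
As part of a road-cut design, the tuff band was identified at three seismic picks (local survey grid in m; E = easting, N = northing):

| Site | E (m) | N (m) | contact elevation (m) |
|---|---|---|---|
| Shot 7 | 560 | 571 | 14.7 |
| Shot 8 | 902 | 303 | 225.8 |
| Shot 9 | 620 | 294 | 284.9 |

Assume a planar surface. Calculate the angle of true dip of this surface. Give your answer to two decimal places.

45.82°

Let the plane be z = a·E + b·N + c.
Shot 8−Shot 7: 342a − 268b = 211.1;  Shot 9−Shot 7: 60a − 277b = 270.2.
Solving gives a = −0.17722, b = −1.01384.
Gradient magnitude |∇z| = √(a² + b²) = √(0.03141 + 1.02787) = 1.02921.
True dip = arctan(1.02921) = 45.82°, dipping toward N (azimuth ≈ 010°).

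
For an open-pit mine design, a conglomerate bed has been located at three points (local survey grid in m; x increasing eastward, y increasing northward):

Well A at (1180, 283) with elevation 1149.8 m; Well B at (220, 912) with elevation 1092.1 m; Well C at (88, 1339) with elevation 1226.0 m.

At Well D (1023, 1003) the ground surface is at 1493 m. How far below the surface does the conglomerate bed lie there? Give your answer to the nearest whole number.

Let the plane be z = a·x + b·y + c.
Well B−Well A: −960a + 629b = −57.7;  Well C−Well A: −1092a + 1056b = 76.2.
Solving gives a = 0.33302, b = 0.41653.
Then c = 1149.8 − a·1180 − b·283 = 638.96.
At (1023, 1003): z_contact = 340.7 + 417.8 + 638.96 = 1397.4 m.
Depth below ground = 1493 − 1397.4 = 96 m.

96 m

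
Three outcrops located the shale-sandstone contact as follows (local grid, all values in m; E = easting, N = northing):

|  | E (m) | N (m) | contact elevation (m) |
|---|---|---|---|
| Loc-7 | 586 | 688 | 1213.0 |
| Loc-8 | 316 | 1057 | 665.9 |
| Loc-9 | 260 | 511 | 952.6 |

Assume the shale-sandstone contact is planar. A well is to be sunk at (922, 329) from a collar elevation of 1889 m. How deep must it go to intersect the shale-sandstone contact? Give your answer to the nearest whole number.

Two edge vectors: Loc-7→Loc-8 = (-270, 369, -547.1), Loc-7→Loc-9 = (-326, -177, -260.4).
Normal n = (Loc-7→Loc-8) × (Loc-7→Loc-9) = (-192924.3, 108046.6, 168084).
So ∂z/∂E = −n_x/n_z = 1.14779 and ∂z/∂N = −n_y/n_z = −0.64281.
Intercept c from Loc-7: 1213 − 672.60 + 442.26 = 982.65.
At (922, 329): z_contact = 1058.3 − 211.5 + 982.65 = 1829.4 m.
Depth below ground = 1889 − 1829.4 = 60 m.

60 m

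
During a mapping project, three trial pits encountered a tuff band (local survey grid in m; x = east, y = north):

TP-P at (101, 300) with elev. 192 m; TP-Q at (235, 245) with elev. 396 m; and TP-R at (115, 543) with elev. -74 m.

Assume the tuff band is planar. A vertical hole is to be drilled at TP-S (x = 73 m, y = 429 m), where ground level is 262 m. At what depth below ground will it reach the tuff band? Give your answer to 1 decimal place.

248.4 m

Let the plane be z = a·x + b·y + c.
TP-Q−TP-P: 134a − 55b = 204;  TP-R−TP-P: 14a + 243b = −266.
Solving gives a = 1.04830, b = −1.15505.
Then c = 192 − a·101 − b·300 = 432.64.
At (73, 429): z_contact = 76.53 − 495.51 + 432.64 = 13.65 m.
Depth below ground = 262 − 13.65 = 248.4 m.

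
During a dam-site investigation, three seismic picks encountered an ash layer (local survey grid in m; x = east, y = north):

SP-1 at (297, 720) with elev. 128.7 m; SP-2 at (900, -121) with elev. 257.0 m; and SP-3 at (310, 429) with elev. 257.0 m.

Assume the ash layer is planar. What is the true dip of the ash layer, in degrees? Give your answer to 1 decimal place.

32.2°

Two edge vectors: SP-1→SP-2 = (603, -841, 128.3), SP-1→SP-3 = (13, -291, 128.3).
Normal n = (SP-1→SP-2) × (SP-1→SP-3) = (-70565, -75697, -164540).
So ∂z/∂x = −n_x/n_z = −0.42886 and ∂z/∂y = −n_y/n_z = −0.46005.
Gradient magnitude |∇z| = √(a² + b²) = √(0.18392 + 0.21165) = 0.62894.
True dip = arctan(0.62894) = 32.2°, dipping toward NE (azimuth ≈ 043°).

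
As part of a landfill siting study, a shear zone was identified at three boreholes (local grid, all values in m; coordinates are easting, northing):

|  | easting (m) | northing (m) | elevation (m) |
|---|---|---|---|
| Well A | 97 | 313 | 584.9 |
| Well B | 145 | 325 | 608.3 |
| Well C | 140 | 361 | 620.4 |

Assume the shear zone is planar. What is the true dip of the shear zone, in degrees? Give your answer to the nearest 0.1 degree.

28.9°

Two edge vectors: Well A→Well B = (48, 12, 23.4), Well A→Well C = (43, 48, 35.5).
Normal n = (Well A→Well B) × (Well A→Well C) = (-697.2, -697.8, 1788).
So ∂z/∂easting = −n_x/n_z = 0.38993 and ∂z/∂northing = −n_y/n_z = 0.39027.
Gradient magnitude |∇z| = √(a² + b²) = √(0.15205 + 0.15231) = 0.55169.
True dip = arctan(0.55169) = 28.9°, dipping toward SW (azimuth ≈ 225°).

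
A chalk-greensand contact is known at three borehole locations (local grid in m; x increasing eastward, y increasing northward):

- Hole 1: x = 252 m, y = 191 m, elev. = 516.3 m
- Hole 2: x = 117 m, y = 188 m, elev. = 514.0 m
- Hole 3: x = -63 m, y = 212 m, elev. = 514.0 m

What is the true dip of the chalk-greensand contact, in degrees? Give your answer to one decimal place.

Two edge vectors: Hole 1→Hole 2 = (-135, -3, -2.3), Hole 1→Hole 3 = (-315, 21, -2.3).
Normal n = (Hole 1→Hole 2) × (Hole 1→Hole 3) = (55.2, 414, -3780).
So ∂z/∂x = −n_x/n_z = 0.01460 and ∂z/∂y = −n_y/n_z = 0.10952.
Gradient magnitude |∇z| = √(a² + b²) = √(0.00021 + 0.01200) = 0.11049.
True dip = arctan(0.11049) = 6.3°, dipping toward S (azimuth ≈ 188°).

6.3°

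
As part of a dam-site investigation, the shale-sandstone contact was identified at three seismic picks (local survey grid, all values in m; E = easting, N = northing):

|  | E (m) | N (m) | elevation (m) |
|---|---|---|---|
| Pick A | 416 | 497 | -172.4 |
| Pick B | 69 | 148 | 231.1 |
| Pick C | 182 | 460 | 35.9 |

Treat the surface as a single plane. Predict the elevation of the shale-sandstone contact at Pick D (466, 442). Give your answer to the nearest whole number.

-197 m

Two edge vectors: Pick A→Pick B = (-347, -349, 403.5), Pick A→Pick C = (-234, -37, 208.3).
Normal n = (Pick A→Pick B) × (Pick A→Pick C) = (-57767.2, -22138.9, -68827).
So ∂z/∂E = −n_x/n_z = −0.83931 and ∂z/∂N = −n_y/n_z = −0.32166.
Intercept c from Pick A: -172.4 + 349.15 + 159.87 = 336.62.
At (466, 442): z = −391.1 − 142.2 + 336.62 = -196.7 m.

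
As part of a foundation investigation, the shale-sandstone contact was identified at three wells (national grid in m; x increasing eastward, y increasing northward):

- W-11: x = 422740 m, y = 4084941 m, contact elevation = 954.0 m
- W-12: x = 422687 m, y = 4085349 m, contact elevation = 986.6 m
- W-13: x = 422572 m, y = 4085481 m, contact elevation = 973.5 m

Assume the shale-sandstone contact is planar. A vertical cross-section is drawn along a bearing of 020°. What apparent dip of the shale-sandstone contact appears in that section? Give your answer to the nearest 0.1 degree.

Let the plane be z = a·x + b·y + c.
W-12−W-11: −53a + 408b = 32.6;  W-13−W-11: −168a + 540b = 19.5.
Solving gives a = 0.24166, b = 0.11129.
Unit vector along 020° is (sin 20°, cos 20°) = (0.3420, 0.9397).
Slope in that direction = a·(0.3420) + b·(0.9397) = 0.18723.
Apparent dip = arctan|0.18723| = 10.6° (true dip is 14.9°, so apparent ≤ true as expected).

10.6°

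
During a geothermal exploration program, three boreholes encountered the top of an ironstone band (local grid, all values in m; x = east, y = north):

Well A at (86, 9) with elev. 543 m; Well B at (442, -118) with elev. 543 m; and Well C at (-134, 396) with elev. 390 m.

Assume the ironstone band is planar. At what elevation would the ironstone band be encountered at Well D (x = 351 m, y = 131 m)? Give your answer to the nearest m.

Let the plane be z = a·x + b·y + c.
Well B−Well A: 356a − 127b = 0;  Well C−Well A: −220a + 387b = −153.
Solving gives a = −0.17692, b = −0.49592.
Then c = 543 − a·86 − b·9 = 562.68.
At (351, 131): z = −62.1 − 65.0 + 562.68 = 435.6 m.

436 m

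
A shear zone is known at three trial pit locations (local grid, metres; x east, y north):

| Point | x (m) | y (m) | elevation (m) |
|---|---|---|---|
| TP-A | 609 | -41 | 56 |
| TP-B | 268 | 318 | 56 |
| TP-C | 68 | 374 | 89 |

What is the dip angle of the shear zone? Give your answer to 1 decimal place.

Let the plane be z = a·x + b·y + c.
TP-B−TP-A: −341a + 359b = 0;  TP-C−TP-A: −541a + 415b = 33.
Solving gives a = −0.22478, b = −0.21351.
Gradient magnitude |∇z| = √(a² + b²) = √(0.05053 + 0.04559) = 0.31003.
True dip = arctan(0.31003) = 17.2°, dipping toward NE (azimuth ≈ 046°).

17.2°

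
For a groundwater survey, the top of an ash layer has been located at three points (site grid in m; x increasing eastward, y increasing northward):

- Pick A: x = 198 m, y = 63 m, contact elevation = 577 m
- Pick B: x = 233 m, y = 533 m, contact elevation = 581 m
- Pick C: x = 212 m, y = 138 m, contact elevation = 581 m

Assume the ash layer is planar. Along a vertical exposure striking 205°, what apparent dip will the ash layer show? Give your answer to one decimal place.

8.5°

Let the plane be z = a·x + b·y + c.
Pick B−Pick A: 35a + 470b = 4;  Pick C−Pick A: 14a + 75b = 4.
Solving gives a = 0.39949, b = −0.02124.
Unit vector along 205° is (sin 205°, cos 205°) = (-0.4226, -0.9063).
Slope in that direction = a·(-0.4226) + b·(-0.9063) = −0.14958.
Apparent dip = arctan|0.14958| = 8.5° (true dip is 21.8°, so apparent ≤ true as expected).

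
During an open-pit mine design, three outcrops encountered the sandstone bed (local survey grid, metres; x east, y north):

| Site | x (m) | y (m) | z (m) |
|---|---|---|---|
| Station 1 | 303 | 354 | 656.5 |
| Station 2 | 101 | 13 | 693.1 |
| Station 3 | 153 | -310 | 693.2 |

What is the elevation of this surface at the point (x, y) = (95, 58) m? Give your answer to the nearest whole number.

Two edge vectors: Station 1→Station 2 = (-202, -341, 36.6), Station 1→Station 3 = (-150, -664, 36.7).
Normal n = (Station 1→Station 2) × (Station 1→Station 3) = (11787.7, 1923.4, 82978).
So ∂z/∂x = −n_x/n_z = −0.14206 and ∂z/∂y = −n_y/n_z = −0.02318.
Intercept c from Station 1: 656.5 + 43.04 + 8.21 = 707.75.
At (95, 58): z = −13.5 − 1.3 + 707.75 = 692.9 m.

693 m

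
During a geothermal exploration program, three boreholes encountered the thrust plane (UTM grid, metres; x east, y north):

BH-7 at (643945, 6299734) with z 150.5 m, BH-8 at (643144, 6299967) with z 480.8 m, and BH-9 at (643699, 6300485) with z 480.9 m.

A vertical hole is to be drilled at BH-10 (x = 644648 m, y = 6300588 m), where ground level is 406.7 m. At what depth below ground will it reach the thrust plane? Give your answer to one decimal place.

189.4 m

Two edge vectors: BH-7→BH-8 = (-801, 233, 330.3), BH-7→BH-9 = (-246, 751, 330.4).
Normal n = (BH-7→BH-8) × (BH-7→BH-9) = (-171072.1, 183396.6, -544233).
So ∂z/∂x = −n_x/n_z = −0.314336139 and ∂z/∂y = −n_y/n_z = 0.336981771.
Intercept c from BH-7: 150.5 + 202415.19 − 2122895.52 = −1920329.83.
At (644648, 6300588): z_contact = −202636.16 + 2123183.30 − 1920329.83 = 217.30 m.
Depth below ground = 406.7 − 217.30 = 189.4 m.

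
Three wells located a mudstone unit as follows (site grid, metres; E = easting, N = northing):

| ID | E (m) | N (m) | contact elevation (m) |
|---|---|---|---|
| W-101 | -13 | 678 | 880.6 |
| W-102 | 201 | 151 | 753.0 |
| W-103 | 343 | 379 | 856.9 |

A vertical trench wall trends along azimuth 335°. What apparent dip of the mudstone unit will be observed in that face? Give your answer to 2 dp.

11.76°

Let the plane be z = a·E + b·N + c.
W-102−W-101: 214a − 527b = −127.6;  W-103−W-101: 356a − 299b = −23.7.
Solving gives a = 0.20758, b = 0.32642.
Unit vector along 335° is (sin 335°, cos 335°) = (-0.4226, 0.9063).
Slope in that direction = a·(-0.4226) + b·(0.9063) = 0.20811.
Apparent dip = arctan|0.20811| = 11.76° (true dip is 21.1°, so apparent ≤ true as expected).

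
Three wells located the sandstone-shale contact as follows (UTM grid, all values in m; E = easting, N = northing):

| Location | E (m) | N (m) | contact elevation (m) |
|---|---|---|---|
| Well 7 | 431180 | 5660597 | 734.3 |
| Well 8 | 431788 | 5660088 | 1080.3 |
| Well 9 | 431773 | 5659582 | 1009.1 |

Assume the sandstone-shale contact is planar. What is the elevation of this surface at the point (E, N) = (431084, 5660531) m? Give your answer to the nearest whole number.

Let the plane be z = a·E + b·N + c.
Well 8−Well 7: 608a − 509b = 346;  Well 9−Well 7: 593a − 1015b = 274.8.
Solving gives a = 0.67024483, b = 0.12084254.
Then c = 734.3 − a·431180 − b·5660597 = −972302.81.
At (431084, 5660531): z = 288931.8 + 684033.0 − 972302.81 = 662.0 m.

662 m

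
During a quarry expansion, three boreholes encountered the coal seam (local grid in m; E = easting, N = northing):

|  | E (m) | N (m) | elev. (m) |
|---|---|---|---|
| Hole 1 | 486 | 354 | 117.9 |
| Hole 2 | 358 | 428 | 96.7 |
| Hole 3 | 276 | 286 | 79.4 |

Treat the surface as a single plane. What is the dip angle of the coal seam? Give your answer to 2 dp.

Two edge vectors: Hole 1→Hole 2 = (-128, 74, -21.2), Hole 1→Hole 3 = (-210, -68, -38.5).
Normal n = (Hole 1→Hole 2) × (Hole 1→Hole 3) = (-4290.6, -476, 24244).
So ∂z/∂E = −n_x/n_z = 0.17698 and ∂z/∂N = −n_y/n_z = 0.01963.
Gradient magnitude |∇z| = √(a² + b²) = √(0.03132 + 0.00039) = 0.17806.
True dip = arctan(0.17806) = 10.10°, dipping toward W (azimuth ≈ 264°).

10.10°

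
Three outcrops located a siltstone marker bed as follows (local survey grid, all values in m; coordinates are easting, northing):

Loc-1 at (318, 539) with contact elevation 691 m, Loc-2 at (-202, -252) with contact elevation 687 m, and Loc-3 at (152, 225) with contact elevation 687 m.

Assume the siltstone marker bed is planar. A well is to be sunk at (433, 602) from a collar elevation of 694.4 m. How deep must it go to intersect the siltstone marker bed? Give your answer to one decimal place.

7.5 m

Let the plane be z = a·easting + b·northing + c.
Loc-2−Loc-1: −520a − 791b = −4;  Loc-3−Loc-1: −166a − 314b = −4.
Solving gives a = −0.05967, b = 0.04429.
Then c = 691 − a·318 − b·539 = 686.11.
At (433, 602): z_contact = −25.84 + 26.66 + 686.11 = 686.93 m.
Depth below ground = 694.4 − 686.93 = 7.5 m.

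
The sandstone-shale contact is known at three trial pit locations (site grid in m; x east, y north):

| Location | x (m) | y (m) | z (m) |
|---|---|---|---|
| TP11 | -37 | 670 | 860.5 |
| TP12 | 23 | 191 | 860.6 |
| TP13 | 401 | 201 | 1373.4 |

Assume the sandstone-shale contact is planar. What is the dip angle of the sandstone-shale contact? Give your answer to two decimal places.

53.73°

Let the plane be z = a·x + b·y + c.
TP12−TP11: 60a − 479b = 0.1;  TP13−TP11: 438a − 469b = 512.9.
Solving gives a = 1.35214, b = 0.16916.
Gradient magnitude |∇z| = √(a² + b²) = √(1.82828 + 0.02862) = 1.36268.
True dip = arctan(1.36268) = 53.73°, dipping toward W (azimuth ≈ 263°).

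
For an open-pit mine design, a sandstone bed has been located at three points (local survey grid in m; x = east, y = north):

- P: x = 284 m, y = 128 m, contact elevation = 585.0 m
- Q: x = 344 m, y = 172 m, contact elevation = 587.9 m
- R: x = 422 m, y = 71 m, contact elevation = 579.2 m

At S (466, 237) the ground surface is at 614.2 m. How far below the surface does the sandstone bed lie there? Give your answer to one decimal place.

22.3 m

Two edge vectors: P→Q = (60, 44, 2.9), P→R = (138, -57, -5.8).
Normal n = (P→Q) × (P→R) = (-89.9, 748.2, -9492).
So ∂z/∂x = −n_x/n_z = −0.00947 and ∂z/∂y = −n_y/n_z = 0.07882.
Intercept c from P: 585 + 2.69 − 10.09 = 577.60.
At (466, 237): z_contact = −4.41 + 18.68 + 577.60 = 591.87 m.
Depth below ground = 614.2 − 591.87 = 22.3 m.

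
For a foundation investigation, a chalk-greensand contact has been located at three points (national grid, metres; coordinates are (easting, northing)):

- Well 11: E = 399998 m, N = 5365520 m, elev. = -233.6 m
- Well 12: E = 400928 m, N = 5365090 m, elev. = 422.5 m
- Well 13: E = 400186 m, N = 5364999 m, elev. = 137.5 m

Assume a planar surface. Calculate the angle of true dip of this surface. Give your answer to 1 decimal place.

35.4°

Let the plane be z = a·E + b·N + c.
Well 12−Well 11: 930a − 430b = 656.1;  Well 13−Well 11: 188a − 521b = 371.1.
Solving gives a = 0.45147, b = −0.54937.
Gradient magnitude |∇z| = √(a² + b²) = √(0.20383 + 0.30181) = 0.71108.
True dip = arctan(0.71108) = 35.4°, dipping toward NW (azimuth ≈ 321°).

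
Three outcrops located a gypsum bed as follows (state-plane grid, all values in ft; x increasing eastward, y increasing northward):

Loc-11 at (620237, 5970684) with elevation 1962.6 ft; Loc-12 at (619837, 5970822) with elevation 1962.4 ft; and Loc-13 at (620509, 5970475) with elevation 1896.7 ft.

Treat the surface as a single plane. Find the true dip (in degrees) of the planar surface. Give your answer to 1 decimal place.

31.2°

Two edge vectors: Loc-11→Loc-12 = (-400, 138, -0.2), Loc-11→Loc-13 = (272, -209, -65.9).
Normal n = (Loc-11→Loc-12) × (Loc-11→Loc-13) = (-9136, -26414.4, 46064).
So ∂z/∂x = −n_x/n_z = 0.19833 and ∂z/∂y = −n_y/n_z = 0.57343.
Gradient magnitude |∇z| = √(a² + b²) = √(0.03934 + 0.32882) = 0.60676.
True dip = arctan(0.60676) = 31.2°, dipping toward SSW (azimuth ≈ 199°).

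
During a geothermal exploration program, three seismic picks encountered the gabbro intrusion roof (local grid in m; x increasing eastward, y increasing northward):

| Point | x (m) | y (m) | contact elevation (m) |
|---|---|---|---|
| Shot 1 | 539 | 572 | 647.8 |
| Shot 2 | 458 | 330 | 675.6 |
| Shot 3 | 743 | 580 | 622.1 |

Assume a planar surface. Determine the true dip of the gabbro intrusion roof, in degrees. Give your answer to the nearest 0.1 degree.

Two edge vectors: Shot 1→Shot 2 = (-81, -242, 27.8), Shot 1→Shot 3 = (204, 8, -25.7).
Normal n = (Shot 1→Shot 2) × (Shot 1→Shot 3) = (5997, 3589.5, 48720).
So ∂z/∂x = −n_x/n_z = −0.12309 and ∂z/∂y = −n_y/n_z = −0.07368.
Gradient magnitude |∇z| = √(a² + b²) = √(0.01515 + 0.00543) = 0.14346.
True dip = arctan(0.14346) = 8.2°, dipping toward ENE (azimuth ≈ 059°).

8.2°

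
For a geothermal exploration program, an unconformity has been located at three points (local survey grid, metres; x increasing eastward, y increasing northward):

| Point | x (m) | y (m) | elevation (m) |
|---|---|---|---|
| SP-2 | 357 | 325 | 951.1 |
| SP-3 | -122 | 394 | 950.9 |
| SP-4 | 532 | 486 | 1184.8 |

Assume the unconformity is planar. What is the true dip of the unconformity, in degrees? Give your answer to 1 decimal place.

Let the plane be z = a·x + b·y + c.
SP-3−SP-2: −479a + 69b = −0.2;  SP-4−SP-2: 175a + 161b = 233.7.
Solving gives a = 0.18115, b = 1.25465.
Gradient magnitude |∇z| = √(a² + b²) = √(0.03282 + 1.57415) = 1.26766.
True dip = arctan(1.26766) = 51.7°, dipping toward S (azimuth ≈ 188°).

51.7°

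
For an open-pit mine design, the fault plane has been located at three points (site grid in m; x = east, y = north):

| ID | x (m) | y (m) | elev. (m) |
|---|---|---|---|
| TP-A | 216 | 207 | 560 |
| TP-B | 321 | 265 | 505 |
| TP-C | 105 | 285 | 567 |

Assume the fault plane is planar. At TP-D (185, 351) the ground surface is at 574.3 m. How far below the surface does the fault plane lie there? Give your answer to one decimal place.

Let the plane be z = a·x + b·y + c.
TP-B−TP-A: 105a + 58b = −55;  TP-C−TP-A: −111a + 78b = 7.
Solving gives a = −0.32103, b = −0.36710.
Then c = 560 − a·216 − b·207 = 705.33.
At (185, 351): z_contact = −59.39 − 128.85 + 705.33 = 517.09 m.
Depth below ground = 574.3 − 517.09 = 57.2 m.

57.2 m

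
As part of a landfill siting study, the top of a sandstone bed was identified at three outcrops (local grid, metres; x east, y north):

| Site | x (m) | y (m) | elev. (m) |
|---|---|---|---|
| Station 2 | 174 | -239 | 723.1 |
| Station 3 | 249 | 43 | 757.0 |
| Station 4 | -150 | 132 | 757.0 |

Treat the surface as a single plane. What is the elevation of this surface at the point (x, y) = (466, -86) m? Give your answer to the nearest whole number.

748 m

Let the plane be z = a·x + b·y + c.
Station 3−Station 2: 75a + 282b = 33.9;  Station 4−Station 2: −324a + 371b = 33.9.
Solving gives a = 0.02531, b = 0.11348.
Then c = 723.1 − a·174 − b·-239 = 745.82.
At (466, -86): z = 11.8 − 9.8 + 745.82 = 747.9 m.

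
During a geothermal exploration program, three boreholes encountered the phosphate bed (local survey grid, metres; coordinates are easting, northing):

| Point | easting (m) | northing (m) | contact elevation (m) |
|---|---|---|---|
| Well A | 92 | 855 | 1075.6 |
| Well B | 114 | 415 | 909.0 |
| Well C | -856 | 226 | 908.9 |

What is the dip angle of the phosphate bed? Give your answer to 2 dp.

Two edge vectors: Well A→Well B = (22, -440, -166.6), Well A→Well C = (-948, -629, -166.7).
Normal n = (Well A→Well B) × (Well A→Well C) = (-31443.4, 161604.2, -430958).
So ∂z/∂easting = −n_x/n_z = −0.07296 and ∂z/∂northing = −n_y/n_z = 0.37499.
Gradient magnitude |∇z| = √(a² + b²) = √(0.00532 + 0.14062) = 0.38202.
True dip = arctan(0.38202) = 20.91°, dipping toward S (azimuth ≈ 169°).

20.91°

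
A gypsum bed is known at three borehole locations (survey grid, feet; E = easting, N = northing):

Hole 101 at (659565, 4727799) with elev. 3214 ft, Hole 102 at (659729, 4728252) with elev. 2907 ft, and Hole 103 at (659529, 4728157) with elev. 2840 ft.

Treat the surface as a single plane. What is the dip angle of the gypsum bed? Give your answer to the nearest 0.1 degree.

Let the plane be z = a·E + b·N + c.
Hole 102−Hole 101: 164a + 453b = −307;  Hole 103−Hole 101: −36a + 358b = −374.
Solving gives a = 0.79334, b = −0.96492.
Gradient magnitude |∇z| = √(a² + b²) = √(0.62938 + 0.93106) = 1.24918.
True dip = arctan(1.24918) = 51.3°, dipping toward NW (azimuth ≈ 321°).

51.3°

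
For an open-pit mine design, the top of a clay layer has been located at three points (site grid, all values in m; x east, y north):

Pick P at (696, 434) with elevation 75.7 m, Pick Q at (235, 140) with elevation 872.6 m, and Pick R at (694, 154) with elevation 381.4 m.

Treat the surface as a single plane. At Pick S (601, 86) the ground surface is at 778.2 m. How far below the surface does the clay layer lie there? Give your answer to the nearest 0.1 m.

Two edge vectors: Pick P→Pick Q = (-461, -294, 796.9), Pick P→Pick R = (-2, -280, 305.7).
Normal n = (Pick P→Pick Q) × (Pick P→Pick R) = (133256.2, 139333.9, 128492).
So ∂z/∂x = −n_x/n_z = −1.03708 and ∂z/∂y = −n_y/n_z = −1.08438.
Intercept c from Pick P: 75.7 + 721.81 + 470.62 = 1268.13.
At (601, 86): z_contact = −623.28 − 93.26 + 1268.13 = 551.59 m.
Depth below ground = 778.2 − 551.59 = 226.6 m.

226.6 m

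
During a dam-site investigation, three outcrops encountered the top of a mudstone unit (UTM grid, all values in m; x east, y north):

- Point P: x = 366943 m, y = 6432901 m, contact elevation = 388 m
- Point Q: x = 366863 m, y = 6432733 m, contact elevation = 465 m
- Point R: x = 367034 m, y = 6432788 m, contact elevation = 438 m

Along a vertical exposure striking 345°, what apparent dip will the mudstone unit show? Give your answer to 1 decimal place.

23.5°

Let the plane be z = a·x + b·y + c.
Point Q−Point P: −80a − 168b = 77;  Point R−Point P: 91a − 113b = 50.
Solving gives a = −0.01237, b = −0.45244.
Unit vector along 345° is (sin 345°, cos 345°) = (-0.2588, 0.9659).
Slope in that direction = a·(-0.2588) + b·(0.9659) = −0.43382.
Apparent dip = arctan|0.43382| = 23.5° (true dip is 24.4°, so apparent ≤ true as expected).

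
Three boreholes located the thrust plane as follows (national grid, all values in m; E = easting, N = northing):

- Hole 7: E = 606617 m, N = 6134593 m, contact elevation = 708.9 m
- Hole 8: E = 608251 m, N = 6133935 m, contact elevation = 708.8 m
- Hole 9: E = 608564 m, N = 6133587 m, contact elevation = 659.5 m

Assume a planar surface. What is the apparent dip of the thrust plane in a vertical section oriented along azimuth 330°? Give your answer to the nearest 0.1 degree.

Two edge vectors: Hole 7→Hole 8 = (1634, -658, -0.1), Hole 7→Hole 9 = (1947, -1006, -49.4).
Normal n = (Hole 7→Hole 8) × (Hole 7→Hole 9) = (32404.6, 80524.9, -362678).
So ∂z/∂E = −n_x/n_z = 0.08935 and ∂z/∂N = −n_y/n_z = 0.22203.
Unit vector along 330° is (sin 330°, cos 330°) = (-0.5000, 0.8660).
Slope in that direction = a·(-0.5000) + b·(0.8660) = 0.14761.
Apparent dip = arctan|0.14761| = 8.4° (true dip is 13.5°, so apparent ≤ true as expected).

8.4°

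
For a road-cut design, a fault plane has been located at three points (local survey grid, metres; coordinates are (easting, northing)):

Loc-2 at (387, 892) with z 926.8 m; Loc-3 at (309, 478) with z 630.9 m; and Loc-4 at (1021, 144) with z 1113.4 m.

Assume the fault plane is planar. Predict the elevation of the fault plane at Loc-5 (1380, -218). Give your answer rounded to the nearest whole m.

Two edge vectors: Loc-2→Loc-3 = (-78, -414, -295.9), Loc-2→Loc-4 = (634, -748, 186.6).
Normal n = (Loc-2→Loc-3) × (Loc-2→Loc-4) = (-298585.6, -173045.8, 320820).
So ∂z/∂E = −n_x/n_z = 0.93070 and ∂z/∂N = −n_y/n_z = 0.53939.
Intercept c from Loc-2: 926.8 − 360.18 − 481.13 = 85.49.
At (1380, -218): z = 1284.4 − 117.6 + 85.49 = 1252.3 m.

1252 m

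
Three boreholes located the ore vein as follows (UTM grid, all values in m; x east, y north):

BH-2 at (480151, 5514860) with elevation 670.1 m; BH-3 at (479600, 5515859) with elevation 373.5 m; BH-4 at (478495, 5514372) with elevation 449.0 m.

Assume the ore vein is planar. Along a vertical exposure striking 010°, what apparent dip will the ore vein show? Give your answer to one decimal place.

8.9°

Two edge vectors: BH-2→BH-3 = (-551, 999, -296.6), BH-2→BH-4 = (-1656, -488, -221.1).
Normal n = (BH-2→BH-3) × (BH-2→BH-4) = (-365619.7, 369343.5, 1923232).
So ∂z/∂x = −n_x/n_z = 0.19011 and ∂z/∂y = −n_y/n_z = −0.19204.
Unit vector along 010° is (sin 10°, cos 10°) = (0.1736, 0.9848).
Slope in that direction = a·(0.1736) + b·(0.9848) = −0.15611.
Apparent dip = arctan|0.15611| = 8.9° (true dip is 15.1°, so apparent ≤ true as expected).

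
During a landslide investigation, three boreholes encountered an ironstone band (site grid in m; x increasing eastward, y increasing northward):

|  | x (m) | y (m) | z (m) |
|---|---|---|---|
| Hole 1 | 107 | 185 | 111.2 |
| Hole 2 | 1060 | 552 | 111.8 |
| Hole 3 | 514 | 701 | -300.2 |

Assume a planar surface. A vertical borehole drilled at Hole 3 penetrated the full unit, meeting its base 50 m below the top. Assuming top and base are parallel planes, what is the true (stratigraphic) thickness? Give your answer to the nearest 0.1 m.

31.6 m

Two edge vectors: Hole 1→Hole 2 = (953, 367, 0.6), Hole 1→Hole 3 = (407, 516, -411.4).
Normal n = (Hole 1→Hole 2) × (Hole 1→Hole 3) = (-151293.4, 392308.4, 342379).
So ∂z/∂x = −n_x/n_z = 0.44189 and ∂z/∂y = −n_y/n_z = −1.14583.
|∇z| = √(a²+b²) = 1.22809, so dip δ = arctan(1.22809) = 50.84°.
True thickness = vertical thickness × cos δ = 50 × cos 50.84° = 31.6 m.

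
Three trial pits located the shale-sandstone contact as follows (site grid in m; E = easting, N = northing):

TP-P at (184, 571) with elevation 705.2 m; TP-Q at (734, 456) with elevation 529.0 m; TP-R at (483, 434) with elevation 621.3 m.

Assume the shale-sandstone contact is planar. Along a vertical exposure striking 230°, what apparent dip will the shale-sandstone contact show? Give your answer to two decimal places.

Two edge vectors: TP-P→TP-Q = (550, -115, -176.2), TP-P→TP-R = (299, -137, -83.9).
Normal n = (TP-P→TP-Q) × (TP-P→TP-R) = (-14490.9, -6538.8, -40965).
So ∂z/∂E = −n_x/n_z = −0.35374 and ∂z/∂N = −n_y/n_z = −0.15962.
Unit vector along 230° is (sin 230°, cos 230°) = (-0.7660, -0.6428).
Slope in that direction = a·(-0.7660) + b·(-0.6428) = 0.37358.
Apparent dip = arctan|0.37358| = 20.48° (true dip is 21.2°, so apparent ≤ true as expected).

20.48°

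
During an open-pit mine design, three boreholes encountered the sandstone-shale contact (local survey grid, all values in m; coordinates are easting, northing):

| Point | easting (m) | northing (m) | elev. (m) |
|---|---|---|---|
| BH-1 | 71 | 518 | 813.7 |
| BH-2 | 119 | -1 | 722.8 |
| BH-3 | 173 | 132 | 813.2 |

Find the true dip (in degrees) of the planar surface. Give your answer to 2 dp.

46.32°

Two edge vectors: BH-1→BH-2 = (48, -519, -90.9), BH-1→BH-3 = (102, -386, -0.5).
Normal n = (BH-1→BH-2) × (BH-1→BH-3) = (-34827.9, -9247.8, 34410).
So ∂z/∂easting = −n_x/n_z = 1.01214 and ∂z/∂northing = −n_y/n_z = 0.26875.
Gradient magnitude |∇z| = √(a² + b²) = √(1.02444 + 0.07223) = 1.04722.
True dip = arctan(1.04722) = 46.32°, dipping toward WSW (azimuth ≈ 255°).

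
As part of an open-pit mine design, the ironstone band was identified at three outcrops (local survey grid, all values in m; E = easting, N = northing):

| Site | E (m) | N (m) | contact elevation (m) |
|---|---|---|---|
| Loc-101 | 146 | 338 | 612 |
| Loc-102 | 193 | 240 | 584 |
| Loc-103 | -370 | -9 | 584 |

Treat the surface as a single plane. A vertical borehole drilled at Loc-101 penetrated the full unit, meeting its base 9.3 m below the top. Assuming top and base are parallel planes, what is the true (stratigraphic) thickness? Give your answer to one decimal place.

9.0 m

Let the plane be z = a·E + b·N + c.
Loc-102−Loc-101: 47a − 98b = −28;  Loc-103−Loc-101: −516a − 347b = −28.
Solving gives a = −0.10425, b = 0.23572.
|∇z| = √(a²+b²) = 0.25774, so dip δ = arctan(0.25774) = 14.45°.
True thickness = vertical thickness × cos δ = 9.3 × cos 14.45° = 9.0 m.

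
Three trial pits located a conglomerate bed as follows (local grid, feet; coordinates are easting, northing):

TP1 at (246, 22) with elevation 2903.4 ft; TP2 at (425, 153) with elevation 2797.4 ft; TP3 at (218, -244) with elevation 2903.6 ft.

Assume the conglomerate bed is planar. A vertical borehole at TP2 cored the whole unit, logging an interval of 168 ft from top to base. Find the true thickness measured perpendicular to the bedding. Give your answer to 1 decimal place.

Two edge vectors: TP1→TP2 = (179, 131, -106), TP1→TP3 = (-28, -266, 0.2).
Normal n = (TP1→TP2) × (TP1→TP3) = (-28169.8, 2932.2, -43946).
So ∂z/∂easting = −n_x/n_z = −0.64101 and ∂z/∂northing = −n_y/n_z = 0.06672.
|∇z| = √(a²+b²) = 0.64447, so dip δ = arctan(0.64447) = 32.80°.
True thickness = vertical thickness × cos δ = 168 × cos 32.80° = 141.2 ft.

141.2 ft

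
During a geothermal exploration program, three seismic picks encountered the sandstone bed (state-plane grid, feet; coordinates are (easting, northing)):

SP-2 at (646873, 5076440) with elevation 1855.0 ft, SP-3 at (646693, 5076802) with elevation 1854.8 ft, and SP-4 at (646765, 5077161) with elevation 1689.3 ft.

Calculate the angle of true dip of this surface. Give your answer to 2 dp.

Let the plane be z = a·E + b·N + c.
SP-3−SP-2: −180a + 362b = −0.2;  SP-4−SP-2: −108a + 721b = −165.7.
Solving gives a = −0.65987, b = −0.32866.
Gradient magnitude |∇z| = √(a² + b²) = √(0.43542 + 0.10802) = 0.73718.
True dip = arctan(0.73718) = 36.40°, dipping toward ENE (azimuth ≈ 064°).

36.40°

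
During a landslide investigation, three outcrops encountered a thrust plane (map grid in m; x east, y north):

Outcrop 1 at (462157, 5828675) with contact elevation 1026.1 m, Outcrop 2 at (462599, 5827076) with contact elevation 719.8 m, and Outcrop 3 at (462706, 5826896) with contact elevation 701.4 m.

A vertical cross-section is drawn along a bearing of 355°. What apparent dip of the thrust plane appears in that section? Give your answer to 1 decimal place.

Two edge vectors: Outcrop 1→Outcrop 2 = (442, -1599, -306.3), Outcrop 1→Outcrop 3 = (549, -1779, -324.7).
Normal n = (Outcrop 1→Outcrop 2) × (Outcrop 1→Outcrop 3) = (-25712.4, -24641.3, 91533).
So ∂z/∂x = −n_x/n_z = 0.28091 and ∂z/∂y = −n_y/n_z = 0.26921.
Unit vector along 355° is (sin 355°, cos 355°) = (-0.0872, 0.9962).
Slope in that direction = a·(-0.0872) + b·(0.9962) = 0.24370.
Apparent dip = arctan|0.24370| = 13.7° (true dip is 21.3°, so apparent ≤ true as expected).

13.7°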